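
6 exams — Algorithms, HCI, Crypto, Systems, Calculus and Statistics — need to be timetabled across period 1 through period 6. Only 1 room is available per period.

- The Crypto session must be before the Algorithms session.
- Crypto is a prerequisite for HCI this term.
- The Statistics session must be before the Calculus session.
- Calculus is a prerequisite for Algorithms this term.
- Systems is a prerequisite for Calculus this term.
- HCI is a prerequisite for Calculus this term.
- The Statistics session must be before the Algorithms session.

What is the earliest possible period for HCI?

Precedence pushes HCI to at least period 2; downstream work caps HCI at period 4.
HCI at period 2 is achievable: Systems -> period 4, HCI -> period 2, Statistics -> period 3, Algorithms -> period 6, Calculus -> period 5, Crypto -> period 1.

period 2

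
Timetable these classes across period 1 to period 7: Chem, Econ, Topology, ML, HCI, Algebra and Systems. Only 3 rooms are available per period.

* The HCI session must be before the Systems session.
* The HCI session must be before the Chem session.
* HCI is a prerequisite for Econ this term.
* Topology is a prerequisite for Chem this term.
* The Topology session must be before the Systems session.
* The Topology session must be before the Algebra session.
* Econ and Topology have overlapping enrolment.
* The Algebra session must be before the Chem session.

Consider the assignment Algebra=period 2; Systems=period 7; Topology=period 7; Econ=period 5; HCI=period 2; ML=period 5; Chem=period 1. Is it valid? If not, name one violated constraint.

No — it violates: Topology is a prerequisite for Chem this term

Topology is a prerequisite for Chem this term — violated.
HCI is a prerequisite for Econ this term — holds.
Econ and Topology have overlapping enrolment — holds.
The HCI session must be before the Chem session — violated.
The Topology session must be before the Algebra session — violated.
Only 3 rooms are available per period — holds.
The HCI session must be before the Systems session — holds.
The Topology session must be before the Systems session — violated.
The Algebra session must be before the Chem session — violated.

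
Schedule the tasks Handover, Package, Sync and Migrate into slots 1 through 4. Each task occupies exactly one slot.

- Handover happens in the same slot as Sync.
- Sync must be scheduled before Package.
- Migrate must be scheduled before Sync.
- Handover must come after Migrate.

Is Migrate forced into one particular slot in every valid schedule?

No

Migrate can be 1 (e.g. Package -> 3; Sync -> 2; Migrate -> 1; Handover -> 2) or 2 (e.g. Handover in 3, Migrate in 2, Sync in 3, Package in 4).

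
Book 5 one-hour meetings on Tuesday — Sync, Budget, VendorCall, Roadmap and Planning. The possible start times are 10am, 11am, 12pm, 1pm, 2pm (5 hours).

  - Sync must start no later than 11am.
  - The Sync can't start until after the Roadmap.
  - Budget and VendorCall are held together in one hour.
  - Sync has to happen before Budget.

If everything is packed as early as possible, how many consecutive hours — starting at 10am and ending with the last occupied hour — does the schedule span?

The precedence chain requires at least 3 distinct hours.
3 works (last occupied hour: 12pm): for example Budget=12pm; VendorCall=12pm; Sync=11am; Planning=10am; Roadmap=10am.

3 hours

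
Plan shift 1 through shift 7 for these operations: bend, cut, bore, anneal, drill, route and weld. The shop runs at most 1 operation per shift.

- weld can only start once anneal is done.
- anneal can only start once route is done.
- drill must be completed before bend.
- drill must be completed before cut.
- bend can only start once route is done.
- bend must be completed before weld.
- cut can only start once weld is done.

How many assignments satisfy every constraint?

Splitting on bend: it can be shift 3 (8), shift 4 (15), shift 5 (12). Listing each branch's schedules as (cut, bore, anneal, drill, route, weld) by shift number:
bend=shift 3: (6,7,4,1,2,5) (6,7,4,2,1,5) (7,4,5,1,2,6) (7,4,5,2,1,6) (7,5,4,1,2,6) (7,5,4,2,1,6) (7,6,4,1,2,5) (7,6,4,2,1,5) — 8.
bend=shift 4: (6,7,2,3,1,5) (6,7,3,1,2,5) (6,7,3,2,1,5) (7,1,5,2,3,6) (7,1,5,3,2,6) (7,2,5,1,3,6) (7,2,5,3,1,6) (7,3,5,1,2,6) (7,3,5,2,1,6) (7,5,2,3,1,6) (7,5,3,1,2,6) (7,5,3,2,1,6) (7,6,2,3,1,5) (7,6,3,1,2,5) (7,6,3,2,1,5) — 15.
bend=shift 5: (7,1,3,4,2,6) (7,1,4,2,3,6) (7,1,4,3,2,6) (7,2,3,4,1,6) (7,2,4,1,3,6) (7,2,4,3,1,6) (7,3,2,4,1,6) (7,3,4,1,2,6) (7,3,4,2,1,6) (7,4,2,3,1,6) (7,4,3,1,2,6) (7,4,3,2,1,6) — 12.
Summing: 8 + 15 + 12 = 35.

35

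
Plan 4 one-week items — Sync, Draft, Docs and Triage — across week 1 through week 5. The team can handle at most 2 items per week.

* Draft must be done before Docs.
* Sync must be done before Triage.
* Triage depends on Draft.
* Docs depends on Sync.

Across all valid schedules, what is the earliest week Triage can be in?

week 2

Precedence pushes Triage to at least week 2.
Triage at week 2 is achievable: Docs in week 2, Draft in week 1, Sync in week 1, Triage in week 2.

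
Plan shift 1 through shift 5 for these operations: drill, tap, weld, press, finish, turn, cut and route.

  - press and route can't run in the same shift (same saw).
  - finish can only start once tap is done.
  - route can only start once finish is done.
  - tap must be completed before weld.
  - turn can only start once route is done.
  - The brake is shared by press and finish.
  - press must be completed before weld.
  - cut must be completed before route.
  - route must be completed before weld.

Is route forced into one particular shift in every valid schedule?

route can be shift 3 (e.g. turn in shift 4; drill in shift 1; tap in shift 1; finish in shift 2; press in shift 1; weld in shift 4; cut in shift 1; route in shift 3) or shift 4 (e.g. tap=shift 1, cut=shift 1, weld=shift 5, finish=shift 2, route=shift 4, press=shift 1, drill=shift 1, turn=shift 5).

No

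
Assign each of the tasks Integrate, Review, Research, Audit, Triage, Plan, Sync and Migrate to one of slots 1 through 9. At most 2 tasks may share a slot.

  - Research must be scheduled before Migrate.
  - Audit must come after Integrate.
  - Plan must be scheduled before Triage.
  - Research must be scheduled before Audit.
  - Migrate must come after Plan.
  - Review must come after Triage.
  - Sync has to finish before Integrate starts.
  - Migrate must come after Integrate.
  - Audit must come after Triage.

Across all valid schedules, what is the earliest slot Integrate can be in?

2

Precedence pushes Integrate to at least 2; downstream work caps Integrate at 8.
Integrate at 2 is achievable: Review=3, Research=3, Sync=1, Audit=4, Migrate=4, Plan=1, Triage=2, Integrate=2.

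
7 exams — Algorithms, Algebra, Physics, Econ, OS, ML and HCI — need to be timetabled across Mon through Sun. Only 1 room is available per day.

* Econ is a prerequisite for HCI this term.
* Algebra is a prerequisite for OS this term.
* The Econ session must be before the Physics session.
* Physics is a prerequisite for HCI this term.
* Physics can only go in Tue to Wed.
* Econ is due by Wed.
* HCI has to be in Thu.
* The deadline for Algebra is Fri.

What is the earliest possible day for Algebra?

Algebra's own window allows nothing later than Fri.
Algebra at Mon is achievable: Physics=Wed, ML=Sun, OS=Fri, Econ=Tue, Algebra=Mon, Algorithms=Sat, HCI=Thu.

Mon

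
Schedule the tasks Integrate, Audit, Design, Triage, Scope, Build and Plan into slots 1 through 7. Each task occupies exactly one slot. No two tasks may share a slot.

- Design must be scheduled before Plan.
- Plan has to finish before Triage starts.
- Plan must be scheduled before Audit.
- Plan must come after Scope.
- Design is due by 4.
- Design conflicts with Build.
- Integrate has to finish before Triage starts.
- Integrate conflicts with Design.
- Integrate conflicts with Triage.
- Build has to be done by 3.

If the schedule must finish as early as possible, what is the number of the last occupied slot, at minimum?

slot 7

The precedence chain requires at least 3 distinct slots.
With at most 1 per slot and 7 tasks, at least 7 slots are needed.
7 works (last occupied slot: 7): for example Design in 2, Build in 1, Audit in 7, Triage in 6, Plan in 4, Integrate in 5, Scope in 3.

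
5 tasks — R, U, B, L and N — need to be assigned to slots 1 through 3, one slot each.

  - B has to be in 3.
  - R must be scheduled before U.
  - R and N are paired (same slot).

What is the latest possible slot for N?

N must be in the same slot as R, which can't be after 2, so N is at most 2.
N at 2 is achievable: R -> 2; N -> 2; L -> 1; B -> 3; U -> 3.

2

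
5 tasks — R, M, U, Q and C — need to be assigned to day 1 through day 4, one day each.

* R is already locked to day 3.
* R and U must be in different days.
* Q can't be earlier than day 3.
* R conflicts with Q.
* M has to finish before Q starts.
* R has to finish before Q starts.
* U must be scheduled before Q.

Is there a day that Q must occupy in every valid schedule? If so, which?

Q's window is day 3–day 4.
R is fixed at day 3, and Q can't share a day with R.
So Q must be day 4.

day 4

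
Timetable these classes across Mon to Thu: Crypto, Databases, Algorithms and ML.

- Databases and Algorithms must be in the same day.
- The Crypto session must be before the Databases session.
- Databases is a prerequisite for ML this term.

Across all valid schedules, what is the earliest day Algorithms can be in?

Algorithms must be in the same day as Databases, which can't be before Tue, so Algorithms is at least Tue; Algorithms must be in the same day as Databases, which can't be after Wed, so Algorithms is at most Wed.
Algorithms at Tue is achievable: Algorithms -> Tue, Crypto -> Mon, ML -> Wed, Databases -> Tue.

Tue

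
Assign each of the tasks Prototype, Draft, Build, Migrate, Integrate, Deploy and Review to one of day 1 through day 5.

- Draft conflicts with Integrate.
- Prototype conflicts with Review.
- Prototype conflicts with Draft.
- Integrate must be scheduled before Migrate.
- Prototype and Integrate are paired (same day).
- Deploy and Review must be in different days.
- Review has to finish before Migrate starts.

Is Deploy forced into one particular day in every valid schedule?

No

Deploy can be day 1 (e.g. Prototype in day 1, Migrate in day 3, Review in day 2, Build in day 1, Integrate in day 1, Deploy in day 1, Draft in day 2) or day 2 (e.g. Integrate=day 2; Build=day 1; Migrate=day 3; Deploy=day 2; Review=day 1; Draft=day 1; Prototype=day 2).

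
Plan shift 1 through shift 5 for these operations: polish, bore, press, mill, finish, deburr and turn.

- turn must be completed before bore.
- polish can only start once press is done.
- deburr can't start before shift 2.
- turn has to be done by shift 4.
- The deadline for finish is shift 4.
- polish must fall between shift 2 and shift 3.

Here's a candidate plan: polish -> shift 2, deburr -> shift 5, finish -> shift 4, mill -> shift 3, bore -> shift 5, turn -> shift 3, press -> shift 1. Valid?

turn has to be done by shift 4 — holds.
The deadline for finish is shift 4 — holds.
polish can only start once press is done — holds.
polish must fall between shift 2 and shift 3 — holds.
deburr can't start before shift 2 — holds.
turn must be completed before bore — holds.

Valid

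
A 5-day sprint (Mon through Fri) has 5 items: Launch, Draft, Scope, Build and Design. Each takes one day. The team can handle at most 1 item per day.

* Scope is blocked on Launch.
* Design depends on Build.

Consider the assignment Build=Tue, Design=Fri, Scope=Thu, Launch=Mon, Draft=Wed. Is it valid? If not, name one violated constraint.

Scope is blocked on Launch — holds.
The team can handle at most 1 item per day — holds.
Design depends on Build — holds.

Valid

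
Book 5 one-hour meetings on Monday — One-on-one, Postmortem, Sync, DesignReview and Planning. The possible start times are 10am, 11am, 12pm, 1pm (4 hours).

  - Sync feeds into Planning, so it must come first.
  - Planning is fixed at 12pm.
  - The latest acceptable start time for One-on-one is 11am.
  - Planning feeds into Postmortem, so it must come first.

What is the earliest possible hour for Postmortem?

1pm

Precedence pushes Postmortem to at least 1pm.
Postmortem at 1pm is achievable: One-on-one in 10am; DesignReview in 10am; Sync in 10am; Postmortem in 1pm; Planning in 12pm.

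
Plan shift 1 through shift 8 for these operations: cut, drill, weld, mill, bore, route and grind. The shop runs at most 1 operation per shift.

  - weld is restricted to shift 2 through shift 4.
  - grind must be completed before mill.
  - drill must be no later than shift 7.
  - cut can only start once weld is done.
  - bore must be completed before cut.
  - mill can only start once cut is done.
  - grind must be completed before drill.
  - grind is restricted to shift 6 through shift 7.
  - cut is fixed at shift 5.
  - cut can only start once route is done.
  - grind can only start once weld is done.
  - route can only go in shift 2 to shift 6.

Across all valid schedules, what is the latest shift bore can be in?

Downstream work caps bore at shift 4.
bore at shift 4 is achievable: drill=shift 7; weld=shift 2; grind=shift 6; bore=shift 4; route=shift 3; mill=shift 8; cut=shift 5.

shift 4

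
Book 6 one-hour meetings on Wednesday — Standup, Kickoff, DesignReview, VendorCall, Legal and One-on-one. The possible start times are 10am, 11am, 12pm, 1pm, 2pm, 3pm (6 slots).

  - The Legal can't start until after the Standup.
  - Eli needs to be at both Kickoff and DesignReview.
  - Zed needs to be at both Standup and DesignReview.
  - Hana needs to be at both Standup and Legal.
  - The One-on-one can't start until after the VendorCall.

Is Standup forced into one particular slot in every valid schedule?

No

Standup can be 10am (e.g. VendorCall=10am; Standup=10am; Legal=11am; One-on-one=11am; DesignReview=11am; Kickoff=10am) or 11am (e.g. One-on-one in 11am; Legal in 12pm; DesignReview in 12pm; Kickoff in 10am; VendorCall in 10am; Standup in 11am).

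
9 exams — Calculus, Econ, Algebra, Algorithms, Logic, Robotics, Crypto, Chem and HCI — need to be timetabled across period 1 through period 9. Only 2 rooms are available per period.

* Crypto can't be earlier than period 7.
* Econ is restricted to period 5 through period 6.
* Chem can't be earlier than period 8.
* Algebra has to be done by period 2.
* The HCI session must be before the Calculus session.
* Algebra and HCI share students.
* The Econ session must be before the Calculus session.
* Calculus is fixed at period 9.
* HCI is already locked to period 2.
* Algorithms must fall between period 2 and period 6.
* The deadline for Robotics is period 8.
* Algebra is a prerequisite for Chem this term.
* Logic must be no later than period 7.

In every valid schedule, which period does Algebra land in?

period 1

Algebra's window is period 1–period 2.
HCI is fixed at period 2, and Algebra can't share a period with HCI.
So Algebra must be period 1.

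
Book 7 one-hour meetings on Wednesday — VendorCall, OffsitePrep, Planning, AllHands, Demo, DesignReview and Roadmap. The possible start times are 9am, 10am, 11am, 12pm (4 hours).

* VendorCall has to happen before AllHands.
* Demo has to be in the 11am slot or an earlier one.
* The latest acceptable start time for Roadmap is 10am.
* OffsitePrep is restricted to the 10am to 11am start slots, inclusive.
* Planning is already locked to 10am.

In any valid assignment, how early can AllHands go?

Precedence pushes AllHands to at least 10am.
AllHands at 10am is achievable: Planning=10am; Roadmap=9am; DesignReview=9am; Demo=9am; AllHands=10am; OffsitePrep=10am; VendorCall=9am.

10am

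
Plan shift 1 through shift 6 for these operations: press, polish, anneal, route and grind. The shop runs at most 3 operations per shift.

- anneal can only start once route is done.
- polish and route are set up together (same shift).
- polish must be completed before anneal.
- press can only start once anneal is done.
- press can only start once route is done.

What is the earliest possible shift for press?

Precedence pushes press to at least shift 3.
press at shift 3 is achievable: grind -> shift 1; route -> shift 1; press -> shift 3; polish -> shift 1; anneal -> shift 2.

shift 3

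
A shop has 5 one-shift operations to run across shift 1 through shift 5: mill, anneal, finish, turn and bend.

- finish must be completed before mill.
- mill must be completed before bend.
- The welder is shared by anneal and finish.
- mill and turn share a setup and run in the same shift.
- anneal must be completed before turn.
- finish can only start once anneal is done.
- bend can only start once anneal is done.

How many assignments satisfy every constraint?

Splitting on mill: it can be shift 3 (2), shift 4 (3). Listing each branch's schedules as (anneal, finish, turn, bend) by shift number:
mill=shift 3: (1,2,3,4) (1,2,3,5) — 2.
mill=shift 4: (1,2,4,5) (1,3,4,5) (2,3,4,5) — 3.
Summing: 2 + 3 = 5.

5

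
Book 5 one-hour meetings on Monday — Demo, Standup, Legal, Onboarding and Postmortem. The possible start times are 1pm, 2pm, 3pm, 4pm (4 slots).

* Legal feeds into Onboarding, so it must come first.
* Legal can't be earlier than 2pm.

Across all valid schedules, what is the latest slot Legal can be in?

Legal is available from 2pm; downstream work caps Legal at 3pm.
Legal at 3pm is achievable: Legal -> 3pm; Postmortem -> 1pm; Standup -> 1pm; Demo -> 1pm; Onboarding -> 4pm.

3pm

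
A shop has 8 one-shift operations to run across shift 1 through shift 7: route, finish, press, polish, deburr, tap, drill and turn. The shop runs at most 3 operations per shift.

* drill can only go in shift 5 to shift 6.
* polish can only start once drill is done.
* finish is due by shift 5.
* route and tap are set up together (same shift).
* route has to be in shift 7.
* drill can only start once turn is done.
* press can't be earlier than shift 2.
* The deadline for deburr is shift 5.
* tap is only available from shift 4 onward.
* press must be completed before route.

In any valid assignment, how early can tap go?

shift 7

Tap is available from shift 4; tap must be in the same shift as route, which can't be before shift 7, so tap is at least shift 7.
tap at shift 7 is achievable: polish in shift 6; press in shift 2; deburr in shift 1; finish in shift 1; turn in shift 1; route in shift 7; drill in shift 5; tap in shift 7.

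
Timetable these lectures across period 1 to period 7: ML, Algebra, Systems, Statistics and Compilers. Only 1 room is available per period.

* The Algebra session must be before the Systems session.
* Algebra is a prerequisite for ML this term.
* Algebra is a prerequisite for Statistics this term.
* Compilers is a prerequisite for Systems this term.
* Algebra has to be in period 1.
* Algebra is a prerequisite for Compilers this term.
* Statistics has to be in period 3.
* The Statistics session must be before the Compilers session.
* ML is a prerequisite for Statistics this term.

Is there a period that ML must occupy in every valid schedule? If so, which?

period 2

Algebra is fixed at period 1 and must come before ML, so ML is at least period 2.
Statistics is fixed at period 3 and must come after ML, so ML is at most period 2.
So ML must be period 2.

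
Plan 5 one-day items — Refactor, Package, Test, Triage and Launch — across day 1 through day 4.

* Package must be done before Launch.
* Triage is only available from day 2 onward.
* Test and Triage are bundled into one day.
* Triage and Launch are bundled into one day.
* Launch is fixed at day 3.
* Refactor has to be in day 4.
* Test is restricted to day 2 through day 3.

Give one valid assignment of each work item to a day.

Package=day 1, Triage=day 3, Test=day 3, Refactor=day 4, Launch=day 3

Checking: Package(day 1) before Launch(day 3); Test = Triage = day 3; Triage = Launch = day 3; Test=day 3 in [day 2,day 3]; Triage=day 3 in [day 2,day 4]; Refactor=day 4 in [day 4,day 4]; Launch=day 3 in [day 3,day 3].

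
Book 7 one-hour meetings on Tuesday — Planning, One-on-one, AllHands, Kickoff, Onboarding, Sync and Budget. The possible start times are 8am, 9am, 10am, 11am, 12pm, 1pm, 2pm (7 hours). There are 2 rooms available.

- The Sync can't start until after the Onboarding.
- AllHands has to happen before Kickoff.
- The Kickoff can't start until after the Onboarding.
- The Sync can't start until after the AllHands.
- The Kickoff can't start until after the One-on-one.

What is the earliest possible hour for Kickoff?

Precedence pushes Kickoff to at least 9am.
Kickoff at 10am is achievable: Kickoff -> 10am; Budget -> 11am; One-on-one -> 9am; Onboarding -> 8am; AllHands -> 8am; Sync -> 9am; Planning -> 10am.
Nothing earlier works — the capacity limit rule out every hour before 10am.

10am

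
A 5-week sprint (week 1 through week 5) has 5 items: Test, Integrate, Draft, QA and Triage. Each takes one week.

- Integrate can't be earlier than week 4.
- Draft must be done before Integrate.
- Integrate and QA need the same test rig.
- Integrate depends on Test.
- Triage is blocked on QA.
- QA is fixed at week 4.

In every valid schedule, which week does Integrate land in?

week 5

Integrate's window is week 4–week 5.
QA is fixed at week 4, and Integrate can't share a week with QA.
So Integrate must be week 5.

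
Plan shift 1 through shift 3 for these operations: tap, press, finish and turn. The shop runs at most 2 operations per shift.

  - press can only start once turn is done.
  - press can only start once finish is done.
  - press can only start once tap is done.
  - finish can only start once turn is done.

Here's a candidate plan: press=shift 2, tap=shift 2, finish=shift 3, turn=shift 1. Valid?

No — it violates: press can only start once finish is done

press can only start once tap is done — violated.
The shop runs at most 2 operations per shift — holds.
press can only start once finish is done — violated.
finish can only start once turn is done — holds.
press can only start once turn is done — holds.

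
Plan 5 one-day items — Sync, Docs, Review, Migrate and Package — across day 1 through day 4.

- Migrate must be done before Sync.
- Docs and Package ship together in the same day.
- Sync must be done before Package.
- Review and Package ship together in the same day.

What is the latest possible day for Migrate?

Downstream work caps Migrate at day 2.
Migrate at day 2 is achievable: Docs in day 4, Review in day 4, Sync in day 3, Migrate in day 2, Package in day 4.

day 2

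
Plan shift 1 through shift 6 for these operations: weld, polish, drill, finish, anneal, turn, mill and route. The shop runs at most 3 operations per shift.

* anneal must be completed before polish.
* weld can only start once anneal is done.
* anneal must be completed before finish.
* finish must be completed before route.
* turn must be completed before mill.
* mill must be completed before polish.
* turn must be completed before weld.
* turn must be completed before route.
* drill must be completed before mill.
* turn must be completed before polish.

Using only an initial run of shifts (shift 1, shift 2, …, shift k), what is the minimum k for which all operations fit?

3 shifts

The precedence chain requires at least 3 distinct shifts.
With at most 3 per shift and 8 operations, at least 3 shifts are needed.
3 works (last occupied shift: shift 3): for example route in shift 3; mill in shift 2; turn in shift 1; weld in shift 2; polish in shift 3; anneal in shift 1; finish in shift 2; drill in shift 1.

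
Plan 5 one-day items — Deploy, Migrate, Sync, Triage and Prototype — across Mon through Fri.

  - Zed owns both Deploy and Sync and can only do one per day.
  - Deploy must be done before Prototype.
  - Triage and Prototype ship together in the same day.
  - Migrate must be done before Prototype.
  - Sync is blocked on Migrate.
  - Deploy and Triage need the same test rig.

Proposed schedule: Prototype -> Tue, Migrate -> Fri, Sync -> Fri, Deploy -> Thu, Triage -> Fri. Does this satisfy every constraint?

Deploy must be done before Prototype — violated.
Migrate must be done before Prototype — violated.
Zed owns both Deploy and Sync and can only do one per day — holds.
Triage and Prototype ship together in the same day — violated.
Sync is blocked on Migrate — violated.
Deploy and Triage need the same test rig — holds.

No. Migrate must be done before Prototype is not satisfied.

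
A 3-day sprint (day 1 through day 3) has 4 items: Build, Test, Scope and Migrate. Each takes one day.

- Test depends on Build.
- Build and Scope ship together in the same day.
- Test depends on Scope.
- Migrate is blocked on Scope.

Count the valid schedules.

5

Splitting on Build: it can be day 1 (4), day 2 (1). Listing each branch's schedules as (Test, Scope, Migrate) by day number:
Build=day 1: (2,1,2) (2,1,3) (3,1,2) (3,1,3) — 4.
Build=day 2: (3,2,3) — 1.
Summing: 4 + 1 = 5.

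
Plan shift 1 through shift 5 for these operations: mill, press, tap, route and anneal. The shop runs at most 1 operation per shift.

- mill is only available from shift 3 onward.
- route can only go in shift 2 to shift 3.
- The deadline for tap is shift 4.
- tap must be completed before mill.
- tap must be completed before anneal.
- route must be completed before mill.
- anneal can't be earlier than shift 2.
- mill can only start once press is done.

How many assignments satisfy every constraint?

10

Splitting on mill: it can be shift 4 (4), shift 5 (6). Listing each branch's schedules as (press, tap, route, anneal) by shift number:
mill=shift 4: (1,2,3,5) (1,3,2,5) (2,1,3,5) (3,1,2,5) — 4.
mill=shift 5: (1,2,3,4) (1,3,2,4) (2,1,3,4) (3,1,2,4) (4,1,2,3) (4,1,3,2) — 6.
Summing: 4 + 6 = 10.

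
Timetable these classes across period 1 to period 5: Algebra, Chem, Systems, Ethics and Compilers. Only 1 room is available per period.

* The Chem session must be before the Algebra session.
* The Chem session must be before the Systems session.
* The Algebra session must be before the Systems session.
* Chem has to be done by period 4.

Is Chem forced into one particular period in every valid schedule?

No

Chem can be period 1 (e.g. Compilers=period 5; Systems=period 3; Algebra=period 2; Ethics=period 4; Chem=period 1) or period 2 (e.g. Ethics -> period 1; Chem -> period 2; Compilers -> period 5; Algebra -> period 3; Systems -> period 4).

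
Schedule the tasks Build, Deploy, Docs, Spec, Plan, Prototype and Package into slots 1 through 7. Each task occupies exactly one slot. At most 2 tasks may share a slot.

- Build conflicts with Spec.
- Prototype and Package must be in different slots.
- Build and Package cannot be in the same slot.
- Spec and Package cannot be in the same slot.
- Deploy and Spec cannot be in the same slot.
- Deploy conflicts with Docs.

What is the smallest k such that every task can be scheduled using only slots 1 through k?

With at most 2 per slot and 7 tasks, at least 4 slots are needed.
4 works (last occupied slot: 4): for example Build=1; Deploy=1; Plan=3; Package=4; Prototype=3; Docs=2; Spec=2.

4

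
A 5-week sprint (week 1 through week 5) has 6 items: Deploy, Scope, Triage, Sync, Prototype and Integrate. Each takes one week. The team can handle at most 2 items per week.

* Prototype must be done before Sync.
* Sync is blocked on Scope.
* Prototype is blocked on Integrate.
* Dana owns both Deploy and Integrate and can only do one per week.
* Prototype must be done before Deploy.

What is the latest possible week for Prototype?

week 4

Precedence pushes Prototype to at least week 2; downstream work caps Prototype at week 4.
Prototype at week 4 is achievable: Sync in week 5; Integrate in week 1; Deploy in week 5; Triage in week 2; Scope in week 1; Prototype in week 4.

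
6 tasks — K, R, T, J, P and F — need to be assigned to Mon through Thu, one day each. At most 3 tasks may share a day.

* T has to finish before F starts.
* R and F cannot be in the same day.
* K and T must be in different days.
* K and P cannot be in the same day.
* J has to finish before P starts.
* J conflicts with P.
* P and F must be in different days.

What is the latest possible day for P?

Precedence pushes P to at least Tue.
P at Thu is achievable: T=Mon; K=Tue; P=Thu; J=Mon; R=Mon; F=Tue.

Thu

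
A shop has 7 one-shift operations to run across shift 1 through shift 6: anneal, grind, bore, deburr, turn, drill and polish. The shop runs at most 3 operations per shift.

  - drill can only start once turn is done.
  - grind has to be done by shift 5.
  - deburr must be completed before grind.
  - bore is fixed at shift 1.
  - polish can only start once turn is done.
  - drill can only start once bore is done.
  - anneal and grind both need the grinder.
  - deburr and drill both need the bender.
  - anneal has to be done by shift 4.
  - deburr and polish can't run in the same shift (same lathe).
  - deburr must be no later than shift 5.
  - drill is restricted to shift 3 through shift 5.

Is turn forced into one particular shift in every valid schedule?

No

turn can be shift 1 (e.g. deburr -> shift 2, bore -> shift 1, turn -> shift 1, grind -> shift 3, anneal -> shift 1, drill -> shift 3, polish -> shift 3) or shift 2 (e.g. grind=shift 2; deburr=shift 1; polish=shift 3; bore=shift 1; anneal=shift 1; drill=shift 3; turn=shift 2).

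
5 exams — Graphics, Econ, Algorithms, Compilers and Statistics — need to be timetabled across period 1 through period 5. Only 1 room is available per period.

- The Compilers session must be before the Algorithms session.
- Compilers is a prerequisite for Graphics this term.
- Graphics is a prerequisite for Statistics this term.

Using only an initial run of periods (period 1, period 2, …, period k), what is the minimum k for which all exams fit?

The precedence chain requires at least 3 distinct periods.
With at most 1 per period and 5 exams, at least 5 periods are needed.
5 works (last occupied period: period 5): for example Econ=period 5, Statistics=period 4, Graphics=period 2, Algorithms=period 3, Compilers=period 1.

5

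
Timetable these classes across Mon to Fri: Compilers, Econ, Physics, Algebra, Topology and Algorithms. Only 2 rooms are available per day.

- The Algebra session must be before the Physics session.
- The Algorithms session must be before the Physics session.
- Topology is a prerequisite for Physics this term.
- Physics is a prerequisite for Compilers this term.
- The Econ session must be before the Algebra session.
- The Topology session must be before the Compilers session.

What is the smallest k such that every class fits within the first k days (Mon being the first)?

4 days

The precedence chain requires at least 4 distinct days.
With at most 2 per day and 6 classes, at least 3 days are needed.
4 works (last occupied day: Thu): for example Topology=Mon; Physics=Wed; Econ=Mon; Compilers=Thu; Algorithms=Tue; Algebra=Tue.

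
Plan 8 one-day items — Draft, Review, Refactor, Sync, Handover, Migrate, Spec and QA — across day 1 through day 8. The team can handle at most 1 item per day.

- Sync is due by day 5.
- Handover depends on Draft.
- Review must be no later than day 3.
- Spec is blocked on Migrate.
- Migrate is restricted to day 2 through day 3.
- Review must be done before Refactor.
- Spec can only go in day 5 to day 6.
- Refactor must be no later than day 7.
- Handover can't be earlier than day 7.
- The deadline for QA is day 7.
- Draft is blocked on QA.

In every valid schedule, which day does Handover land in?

day 8

Handover is available from day 7.
So Handover is pinned to day 8.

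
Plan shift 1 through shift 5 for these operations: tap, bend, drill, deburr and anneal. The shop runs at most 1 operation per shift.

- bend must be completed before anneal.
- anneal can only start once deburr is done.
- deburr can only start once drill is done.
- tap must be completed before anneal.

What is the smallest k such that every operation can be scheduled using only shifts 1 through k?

The precedence chain requires at least 3 distinct shifts.
With at most 1 per shift and 5 operations, at least 5 shifts are needed.
5 works (last occupied shift: shift 5): for example deburr=shift 2, drill=shift 1, bend=shift 4, tap=shift 3, anneal=shift 5.

5 shifts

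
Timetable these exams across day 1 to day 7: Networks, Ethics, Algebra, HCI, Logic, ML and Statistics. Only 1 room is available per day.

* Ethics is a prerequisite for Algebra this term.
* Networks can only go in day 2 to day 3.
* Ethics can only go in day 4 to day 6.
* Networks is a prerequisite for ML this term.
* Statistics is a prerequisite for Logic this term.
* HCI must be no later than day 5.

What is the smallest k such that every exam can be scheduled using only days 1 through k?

The precedence chain requires at least 2 distinct days.
With at most 1 per day and 7 exams, at least 7 days are needed.
Propagating the time windows through the other constraints, Algebra can't land before day 5, so the schedule must run through at least day 5.
7 works (last occupied day: day 7): for example Logic -> day 6, ML -> day 7, Algebra -> day 5, Statistics -> day 3, Networks -> day 2, Ethics -> day 4, HCI -> day 1.

7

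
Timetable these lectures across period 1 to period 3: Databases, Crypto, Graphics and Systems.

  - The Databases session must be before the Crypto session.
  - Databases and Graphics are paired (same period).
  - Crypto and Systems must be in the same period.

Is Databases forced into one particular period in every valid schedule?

No

Databases can be period 1 (e.g. Crypto -> period 2, Databases -> period 1, Systems -> period 2, Graphics -> period 1) or period 2 (e.g. Graphics -> period 2, Systems -> period 3, Databases -> period 2, Crypto -> period 3).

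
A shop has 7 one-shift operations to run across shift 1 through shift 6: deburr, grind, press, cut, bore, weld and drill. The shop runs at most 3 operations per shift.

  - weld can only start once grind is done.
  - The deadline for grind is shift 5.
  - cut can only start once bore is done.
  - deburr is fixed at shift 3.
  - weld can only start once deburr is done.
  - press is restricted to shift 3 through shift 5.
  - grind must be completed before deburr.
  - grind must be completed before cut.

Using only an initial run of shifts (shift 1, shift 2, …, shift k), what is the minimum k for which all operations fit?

4

The precedence chain requires at least 3 distinct shifts.
With at most 3 per shift and 7 operations, at least 3 shifts are needed.
Propagating the time windows through the other constraints, weld can't land before shift 4, so the schedule must run through at least shift 4.
4 works (last occupied shift: shift 4): for example deburr in shift 3, press in shift 3, drill in shift 1, cut in shift 2, bore in shift 1, weld in shift 4, grind in shift 1.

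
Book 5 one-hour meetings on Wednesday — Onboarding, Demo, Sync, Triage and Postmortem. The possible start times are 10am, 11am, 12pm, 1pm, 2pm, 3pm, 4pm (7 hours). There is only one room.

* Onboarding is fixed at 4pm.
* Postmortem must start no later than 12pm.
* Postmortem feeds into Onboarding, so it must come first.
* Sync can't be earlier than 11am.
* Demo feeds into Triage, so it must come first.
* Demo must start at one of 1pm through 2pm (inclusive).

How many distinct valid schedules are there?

21

Splitting on Demo: it can be 1pm (14), 2pm (7). Listing each branch's schedules as (Onboarding, Sync, Triage, Postmortem):
Demo=1pm: (4pm,11am,2pm,10am) (4pm,11am,2pm,12pm) (4pm,11am,3pm,10am) (4pm,11am,3pm,12pm) (4pm,12pm,2pm,10am) (4pm,12pm,2pm,11am) (4pm,12pm,3pm,10am) (4pm,12pm,3pm,11am) (4pm,2pm,3pm,10am) (4pm,2pm,3pm,11am) (4pm,2pm,3pm,12pm) (4pm,3pm,2pm,10am) (4pm,3pm,2pm,11am) (4pm,3pm,2pm,12pm) — 14.
Demo=2pm: (4pm,11am,3pm,10am) (4pm,11am,3pm,12pm) (4pm,12pm,3pm,10am) (4pm,12pm,3pm,11am) (4pm,1pm,3pm,10am) (4pm,1pm,3pm,11am) (4pm,1pm,3pm,12pm) — 7.
Summing: 14 + 7 = 21.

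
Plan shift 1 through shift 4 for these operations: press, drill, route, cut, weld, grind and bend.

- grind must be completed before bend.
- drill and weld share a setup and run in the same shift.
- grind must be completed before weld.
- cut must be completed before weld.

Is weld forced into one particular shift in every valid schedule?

No

weld can be shift 2 (e.g. drill -> shift 2, weld -> shift 2, cut -> shift 1, bend -> shift 2, route -> shift 1, grind -> shift 1, press -> shift 1) or shift 3 (e.g. drill -> shift 3; route -> shift 1; cut -> shift 1; weld -> shift 3; grind -> shift 1; press -> shift 1; bend -> shift 2).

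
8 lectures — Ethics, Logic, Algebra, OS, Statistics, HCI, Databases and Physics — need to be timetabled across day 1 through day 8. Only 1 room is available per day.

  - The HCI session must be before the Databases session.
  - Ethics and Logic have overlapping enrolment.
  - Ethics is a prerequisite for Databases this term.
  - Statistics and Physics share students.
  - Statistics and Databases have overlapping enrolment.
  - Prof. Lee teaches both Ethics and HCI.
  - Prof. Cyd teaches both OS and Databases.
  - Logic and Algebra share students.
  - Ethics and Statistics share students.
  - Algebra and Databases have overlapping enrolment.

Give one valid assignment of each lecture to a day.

Databases=day 3; HCI=day 2; Statistics=day 7; OS=day 6; Ethics=day 1; Physics=day 8; Logic=day 4; Algebra=day 5

Checking: HCI(day 2) before Databases(day 3); Ethics(day 1) before Databases(day 3); Ethics(day 1) != Statistics(day 7); Statistics(day 7) != Physics(day 8); Statistics(day 7) != Databases(day 3); Algebra(day 5) != Databases(day 3); Ethics(day 1) != Logic(day 4); OS(day 6) != Databases(day 3); Ethics(day 1) != HCI(day 2); Logic(day 4) != Algebra(day 5); max 1 per day (cap 1).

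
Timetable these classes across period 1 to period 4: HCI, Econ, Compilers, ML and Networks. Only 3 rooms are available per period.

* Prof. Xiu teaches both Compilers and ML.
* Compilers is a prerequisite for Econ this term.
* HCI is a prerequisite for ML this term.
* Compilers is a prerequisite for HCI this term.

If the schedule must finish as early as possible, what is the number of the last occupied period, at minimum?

The precedence chain requires at least 3 distinct periods.
With at most 3 per period and 5 classes, at least 2 periods are needed.
3 works (last occupied period: period 3): for example Econ=period 2; Compilers=period 1; ML=period 3; Networks=period 1; HCI=period 2.

3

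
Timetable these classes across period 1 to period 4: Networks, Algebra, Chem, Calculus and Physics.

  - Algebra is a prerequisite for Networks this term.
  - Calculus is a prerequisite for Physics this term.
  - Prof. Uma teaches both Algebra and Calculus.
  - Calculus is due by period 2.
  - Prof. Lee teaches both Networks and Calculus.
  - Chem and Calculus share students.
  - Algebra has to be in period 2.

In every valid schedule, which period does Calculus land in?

period 1

Calculus's window is period 1–period 2.
Algebra is fixed at period 2, and Calculus can't share a period with Algebra.
So Calculus must be period 1.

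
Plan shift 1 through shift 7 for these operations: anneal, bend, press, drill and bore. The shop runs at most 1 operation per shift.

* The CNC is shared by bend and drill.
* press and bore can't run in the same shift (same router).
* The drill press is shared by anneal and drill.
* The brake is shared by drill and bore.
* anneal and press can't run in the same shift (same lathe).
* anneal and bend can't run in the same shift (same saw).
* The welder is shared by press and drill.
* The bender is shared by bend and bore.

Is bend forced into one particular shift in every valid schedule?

No

bend can be shift 1 (e.g. bore=shift 5, press=shift 3, bend=shift 1, drill=shift 4, anneal=shift 2) or shift 2 (e.g. drill in shift 4, press in shift 3, bore in shift 5, bend in shift 2, anneal in shift 1).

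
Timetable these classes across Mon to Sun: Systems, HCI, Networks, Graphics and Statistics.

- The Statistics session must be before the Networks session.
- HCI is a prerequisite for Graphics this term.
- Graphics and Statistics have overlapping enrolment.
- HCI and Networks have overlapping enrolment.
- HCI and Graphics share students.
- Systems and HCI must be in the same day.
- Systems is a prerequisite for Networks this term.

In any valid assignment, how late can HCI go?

Sat

Downstream work caps HCI at Sat.
HCI at Sat is achievable: HCI=Sat; Networks=Sun; Graphics=Sun; Statistics=Mon; Systems=Sat.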